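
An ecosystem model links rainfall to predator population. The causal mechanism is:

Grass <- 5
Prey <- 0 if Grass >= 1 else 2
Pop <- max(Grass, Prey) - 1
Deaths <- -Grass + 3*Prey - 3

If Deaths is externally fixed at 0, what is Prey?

Under do(Deaths=0), the mechanism Deaths <- -Grass + 3*Prey - 3 is discarded; Deaths is fixed at 0.
Since Prey is not a descendant of the intervened variable, it is unaffected.
Prey = 0 if Grass >= 1 else 2  [with Grass=5]  = 0

0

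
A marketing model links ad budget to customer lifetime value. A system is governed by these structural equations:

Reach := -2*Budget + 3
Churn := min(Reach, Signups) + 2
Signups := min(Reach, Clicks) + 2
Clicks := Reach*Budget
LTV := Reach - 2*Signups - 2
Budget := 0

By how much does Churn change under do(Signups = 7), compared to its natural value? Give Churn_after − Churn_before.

1

Intervening sets Signups = 7 and removes its equation (Signups := min(Reach, Clicks) + 2).
Reach = -2*Budget + 3  [with Budget=0]  = 3
Churn = min(Reach, Signups) + 2  [with Reach=3, Signups=7]  = 5
Without intervention: Reach = -2*Budget + 3  [with Budget=0]  = 3; Clicks = Reach*Budget  [with Reach=3, Budget=0]  = 0; Signups = min(Reach, Clicks) + 2  [with Reach=3, Clicks=0]  = 2; Churn = min(Reach, Signups) + 2  [with Reach=3, Signups=2]  = 4.
Change = 5 − 4 = 1.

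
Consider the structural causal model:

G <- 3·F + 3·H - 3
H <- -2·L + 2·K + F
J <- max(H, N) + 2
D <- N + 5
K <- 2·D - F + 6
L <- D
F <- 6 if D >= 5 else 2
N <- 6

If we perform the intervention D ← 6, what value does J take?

do(D=6) replaces the equation D <- N + 5 with the constant D = 6.
L = D  [with D=6]  = 6
F = 6 if D >= 5 else 2  [with D=6]  = 6
K = 2·D - F + 6  [with D=6, F=6]  = 12
H = -2·L + 2·K + F  [with L=6, K=12, F=6]  = 18
J = max(H, N) + 2  [with H=18, N=6]  = 20

20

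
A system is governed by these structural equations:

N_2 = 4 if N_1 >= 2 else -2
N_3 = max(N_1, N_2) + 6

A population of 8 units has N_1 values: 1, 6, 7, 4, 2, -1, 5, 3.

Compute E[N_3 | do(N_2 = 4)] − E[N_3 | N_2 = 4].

-0.25

Every unit gets N_2=4 under the intervention. N_3 values become 10, 12, 13, 10, 10, 10, 11, 10; E[N_3|do(N_2=4)] = 10.75.
Observing N_2=4 restricts to units where N_2's equation naturally yields 4: N_1 ∈ {6, 7, 4, 2, 5, 3}. In that subpopulation N_3 = 12, 13, 10, 10, 11, 10, mean 11.
Difference = 10.75 − 11 = -0.25.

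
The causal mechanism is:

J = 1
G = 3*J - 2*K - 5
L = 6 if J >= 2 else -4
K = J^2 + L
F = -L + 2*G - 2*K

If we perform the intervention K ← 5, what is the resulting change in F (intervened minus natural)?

do(K=5) replaces the equation K = J^2 + L with the constant K = 5.
L = 6 if J >= 2 else -4  [with J=1]  = -4
G = 3*J - 2*K - 5  [with J=1, K=5]  = -12
F = -L + 2*G - 2*K  [with L=-4, G=-12, K=5]  = -30
Without intervention: L = 6 if J >= 2 else -4  [with J=1]  = -4; K = J^2 + L  [with J=1, L=-4]  = -3; G = 3*J - 2*K - 5  [with J=1, K=-3]  = 4; F = -L + 2*G - 2*K  [with L=-4, G=4, K=-3]  = 18.
Change = -30 − 18 = -48.

-48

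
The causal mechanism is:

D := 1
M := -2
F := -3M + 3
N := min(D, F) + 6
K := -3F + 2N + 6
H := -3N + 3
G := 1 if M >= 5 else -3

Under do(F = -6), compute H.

The intervention breaks the incoming arrows to F: F := -3M + 3 no longer applies, and F = -6.
N = min(D, F) + 6  [with D=1, F=-6]  = 0
H = -3N + 3  [with N=0]  = 3

3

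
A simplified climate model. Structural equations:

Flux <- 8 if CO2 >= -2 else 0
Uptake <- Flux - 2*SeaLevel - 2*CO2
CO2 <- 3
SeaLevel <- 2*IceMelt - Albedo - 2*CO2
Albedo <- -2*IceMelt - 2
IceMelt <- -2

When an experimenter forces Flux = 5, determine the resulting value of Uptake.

The intervention breaks the incoming arrows to Flux: Flux <- 8 if CO2 >= -2 else 0 no longer applies, and Flux = 5.
Albedo = -2*IceMelt - 2  [with IceMelt=-2]  = 2
SeaLevel = 2*IceMelt - Albedo - 2*CO2  [with IceMelt=-2, Albedo=2, CO2=3]  = -12
Uptake = Flux - 2*SeaLevel - 2*CO2  [with Flux=5, SeaLevel=-12, CO2=3]  = 23

23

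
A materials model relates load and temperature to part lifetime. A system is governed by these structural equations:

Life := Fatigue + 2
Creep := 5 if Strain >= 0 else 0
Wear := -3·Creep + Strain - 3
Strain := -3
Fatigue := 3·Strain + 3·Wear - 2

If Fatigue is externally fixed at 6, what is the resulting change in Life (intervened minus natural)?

Intervening sets Fatigue = 6 and removes its equation (Fatigue := 3·Strain + 3·Wear - 2).
Life = Fatigue + 2  [with Fatigue=6]  = 8
Without intervention: Creep = 5 if Strain >= 0 else 0  [with Strain=-3]  = 0; Wear = -3·Creep + Strain - 3  [with Creep=0, Strain=-3]  = -6; Fatigue = 3·Strain + 3·Wear - 2  [with Strain=-3, Wear=-6]  = -29; Life = Fatigue + 2  [with Fatigue=-29]  = -27.
Change = 8 − (-27) = 35.

35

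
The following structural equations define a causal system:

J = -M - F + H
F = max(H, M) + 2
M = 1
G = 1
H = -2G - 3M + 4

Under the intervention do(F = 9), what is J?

Intervening sets F = 9 and removes its equation (F = max(H, M) + 2).
H = -2G - 3M + 4  [with G=1, M=1]  = -1
J = -M - F + H  [with M=1, F=9, H=-1]  = -11

-11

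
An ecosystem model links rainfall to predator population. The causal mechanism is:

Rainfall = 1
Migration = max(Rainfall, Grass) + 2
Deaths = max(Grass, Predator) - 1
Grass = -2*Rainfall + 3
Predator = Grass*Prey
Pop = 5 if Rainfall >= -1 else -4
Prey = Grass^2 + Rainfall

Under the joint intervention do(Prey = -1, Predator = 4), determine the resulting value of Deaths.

Setting Prey = -1, Predator = 4 by intervention discards those variables' equations.
Grass = -2*Rainfall + 3  [with Rainfall=1]  = 1
Deaths = max(Grass, Predator) - 1  [with Grass=1, Predator=4]  = 3

3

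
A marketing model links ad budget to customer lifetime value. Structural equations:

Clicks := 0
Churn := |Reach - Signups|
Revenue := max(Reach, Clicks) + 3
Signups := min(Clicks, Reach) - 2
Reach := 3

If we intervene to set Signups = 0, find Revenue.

do(Signups=0) replaces the equation Signups := min(Clicks, Reach) - 2 with the constant Signups = 0.
Revenue is not downstream of the intervention, so its value is determined by the original equations.
Revenue = max(Reach, Clicks) + 3  [with Reach=3, Clicks=0]  = 6

6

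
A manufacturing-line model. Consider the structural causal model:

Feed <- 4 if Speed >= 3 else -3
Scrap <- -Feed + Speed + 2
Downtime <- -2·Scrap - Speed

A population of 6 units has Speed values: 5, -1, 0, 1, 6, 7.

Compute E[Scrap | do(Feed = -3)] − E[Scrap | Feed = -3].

3

Under do(Feed=-3), Feed's equation is replaced by Feed=-3 for every unit. Per-unit Scrap: 10, 4, 5, 6, 11, 12. Mean = 8.
Observing Feed=-3 restricts to units where Feed's equation naturally yields -3: Speed ∈ {-1, 0, 1}. In that subpopulation Scrap = 4, 5, 6, mean 5.
Difference = 8 − 5 = 3.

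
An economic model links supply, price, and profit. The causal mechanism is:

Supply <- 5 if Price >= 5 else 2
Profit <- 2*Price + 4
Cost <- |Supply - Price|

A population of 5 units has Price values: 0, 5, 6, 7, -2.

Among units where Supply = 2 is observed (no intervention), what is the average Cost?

Observing Supply=2 restricts to units where Supply's equation naturally yields 2: Price ∈ {0, -2}. In that subpopulation Cost = 2, 4, mean 3.

3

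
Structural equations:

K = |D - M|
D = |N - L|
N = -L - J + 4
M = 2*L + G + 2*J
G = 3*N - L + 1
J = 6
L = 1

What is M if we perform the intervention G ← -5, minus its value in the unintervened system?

Intervening sets G = -5 and removes its equation (G = 3*N - L + 1).
M = 2*L + G + 2*J  [with L=1, G=-5, J=6]  = 9
Without intervention: N = -L - J + 4  [with L=1, J=6]  = -3; G = 3*N - L + 1  [with N=-3, L=1]  = -9; M = 2*L + G + 2*J  [with L=1, G=-9, J=6]  = 5.
Change = 9 − 5 = 4.

4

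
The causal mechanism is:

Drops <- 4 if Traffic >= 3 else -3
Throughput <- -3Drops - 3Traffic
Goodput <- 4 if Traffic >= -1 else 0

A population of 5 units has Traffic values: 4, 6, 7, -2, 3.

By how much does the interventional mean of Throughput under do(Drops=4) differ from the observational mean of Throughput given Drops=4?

4.2

do(Drops=4) breaks Drops's dependence on Traffic. With Drops=4 fixed, Throughput across the units is -24, -30, -33, -6, -21, mean -22.8.
E[Throughput|Drops=4] averages over only the 4 units with Drops=4 (Traffic = 4, 6, 7, 3): Throughput = -24, -30, -33, -21, mean -27.
Difference = -22.8 − (-27) = 4.2.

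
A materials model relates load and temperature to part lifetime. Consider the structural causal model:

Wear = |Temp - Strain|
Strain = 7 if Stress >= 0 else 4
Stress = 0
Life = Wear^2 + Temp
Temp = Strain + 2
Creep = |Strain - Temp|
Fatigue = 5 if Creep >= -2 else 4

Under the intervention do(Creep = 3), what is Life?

13

The intervention breaks the incoming arrows to Creep: Creep = |Strain - Temp| no longer applies, and Creep = 3.
No directed path runs from Creep to Life, so Life keeps its natural value.
Strain = 7 if Stress >= 0 else 4  [with Stress=0]  = 7
Temp = Strain + 2  [with Strain=7]  = 9
Wear = |Temp - Strain|  [with Temp=9, Strain=7]  = 2
Life = Wear^2 + Temp  [with Wear=2, Temp=9]  = 13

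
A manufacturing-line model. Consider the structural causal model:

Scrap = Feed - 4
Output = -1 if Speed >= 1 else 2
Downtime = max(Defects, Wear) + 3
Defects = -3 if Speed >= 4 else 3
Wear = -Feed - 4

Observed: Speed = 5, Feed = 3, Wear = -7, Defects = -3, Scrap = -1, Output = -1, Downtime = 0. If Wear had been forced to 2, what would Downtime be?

5

The intervention breaks the incoming arrows to Wear: Wear = -Feed - 4 no longer applies, and Wear = 2.
Defects = -3 if Speed >= 4 else 3  [with Speed=5]  = -3
Downtime = max(Defects, Wear) + 3  [with Defects=-3, Wear=2]  = 5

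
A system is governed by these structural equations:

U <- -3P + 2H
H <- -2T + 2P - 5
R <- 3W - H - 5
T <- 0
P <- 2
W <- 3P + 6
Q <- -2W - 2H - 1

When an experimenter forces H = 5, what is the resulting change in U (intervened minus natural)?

Intervening sets H = 5 and removes its equation (H <- -2T + 2P - 5).
U = -3P + 2H  [with P=2, H=5]  = 4
Without intervention: H = -2T + 2P - 5  [with T=0, P=2]  = -1; U = -3P + 2H  [with P=2, H=-1]  = -8.
Change = 4 − (-8) = 12.

12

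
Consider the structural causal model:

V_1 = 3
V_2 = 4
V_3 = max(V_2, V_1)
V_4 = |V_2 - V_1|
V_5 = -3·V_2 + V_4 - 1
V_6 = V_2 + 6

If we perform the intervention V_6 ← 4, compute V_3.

do(V_6=4) replaces the equation V_6 = V_2 + 6 with the constant V_6 = 4.
V_3 is not downstream of the intervention, so its value is determined by the original equations.
V_3 = max(V_2, V_1)  [with V_2=4, V_1=3]  = 4

4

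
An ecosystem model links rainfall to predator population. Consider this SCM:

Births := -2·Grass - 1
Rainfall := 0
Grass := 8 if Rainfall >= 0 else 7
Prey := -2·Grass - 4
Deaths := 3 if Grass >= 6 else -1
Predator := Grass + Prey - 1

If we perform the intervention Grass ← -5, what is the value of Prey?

The intervention breaks the incoming arrows to Grass: Grass := 8 if Rainfall >= 0 else 7 no longer applies, and Grass = -5.
Prey = -2·Grass - 4  [with Grass=-5]  = 6

6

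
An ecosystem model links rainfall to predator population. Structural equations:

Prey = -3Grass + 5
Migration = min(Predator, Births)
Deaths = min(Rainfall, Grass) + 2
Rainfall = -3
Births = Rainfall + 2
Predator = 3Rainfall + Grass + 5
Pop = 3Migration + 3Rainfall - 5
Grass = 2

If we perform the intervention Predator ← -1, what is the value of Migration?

The intervention breaks the incoming arrows to Predator: Predator = 3Rainfall + Grass + 5 no longer applies, and Predator = -1.
Births = Rainfall + 2  [with Rainfall=-3]  = -1
Migration = min(Predator, Births)  [with Predator=-1, Births=-1]  = -1

-1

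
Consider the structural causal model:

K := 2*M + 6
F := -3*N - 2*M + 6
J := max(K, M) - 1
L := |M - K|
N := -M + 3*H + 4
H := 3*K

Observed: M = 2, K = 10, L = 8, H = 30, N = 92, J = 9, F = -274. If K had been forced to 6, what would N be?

56

do(K=6) replaces the equation K := 2*M + 6 with the constant K = 6.
H = 3*K  [with K=6]  = 18
N = -M + 3*H + 4  [with M=2, H=18]  = 56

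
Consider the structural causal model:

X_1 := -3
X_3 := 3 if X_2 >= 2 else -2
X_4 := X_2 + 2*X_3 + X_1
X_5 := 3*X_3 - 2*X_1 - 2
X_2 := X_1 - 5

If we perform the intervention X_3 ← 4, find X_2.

Under do(X_3=4), the mechanism X_3 := 3 if X_2 >= 2 else -2 is discarded; X_3 is fixed at 4.
Since X_2 is not a descendant of the intervened variable, it is unaffected.
X_2 = X_1 - 5  [with X_1=-3]  = -8

-8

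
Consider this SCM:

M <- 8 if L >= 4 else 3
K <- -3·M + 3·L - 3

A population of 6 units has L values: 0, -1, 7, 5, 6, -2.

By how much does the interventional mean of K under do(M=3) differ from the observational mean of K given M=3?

do(M=3) breaks M's dependence on L. With M=3 fixed, K across the units is -12, -15, 9, 3, 6, -18, mean -4.5.
E[K|M=3] averages over only the 3 units with M=3 (L = 0, -1, -2): K = -12, -15, -18, mean -15.
Difference = -4.5 − (-15) = 10.5.

10.5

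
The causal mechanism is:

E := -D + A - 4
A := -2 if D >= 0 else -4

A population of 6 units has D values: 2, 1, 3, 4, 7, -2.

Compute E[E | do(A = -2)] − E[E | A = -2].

0.9

The intervention sets A=-2 in all 6 units regardless of D. Recomputing E per unit gives -8, -7, -9, -10, -13, -4; average -8.5.
Observing A=-2 restricts to units where A's equation naturally yields -2: D ∈ {2, 1, 3, 4, 7}. In that subpopulation E = -8, -7, -9, -10, -13, mean -9.4.
Difference = -8.5 − (-9.4) = 0.9.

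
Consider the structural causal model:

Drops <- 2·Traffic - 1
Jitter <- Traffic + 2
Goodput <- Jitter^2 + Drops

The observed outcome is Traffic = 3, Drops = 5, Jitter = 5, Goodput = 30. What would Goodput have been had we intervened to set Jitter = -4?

The intervention breaks the incoming arrows to Jitter: Jitter <- Traffic + 2 no longer applies, and Jitter = -4.
Drops = 2·Traffic - 1  [with Traffic=3]  = 5
Goodput = Jitter^2 + Drops  [with Jitter=-4, Drops=5]  = 21

21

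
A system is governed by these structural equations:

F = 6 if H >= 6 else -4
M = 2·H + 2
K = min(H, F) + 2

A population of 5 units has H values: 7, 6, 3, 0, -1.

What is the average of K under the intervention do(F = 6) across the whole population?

4.8

Every unit gets F=6 under the intervention. K values become 8, 8, 5, 2, 1; E[K|do(F=6)] = 4.8.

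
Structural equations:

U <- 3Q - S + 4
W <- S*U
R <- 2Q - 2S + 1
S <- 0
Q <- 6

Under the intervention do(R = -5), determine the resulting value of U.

22

Under do(R=-5), the mechanism R <- 2Q - 2S + 1 is discarded; R is fixed at -5.
Since U is not a descendant of the intervened variable, it is unaffected.
U = 3Q - S + 4  [with Q=6, S=0]  = 22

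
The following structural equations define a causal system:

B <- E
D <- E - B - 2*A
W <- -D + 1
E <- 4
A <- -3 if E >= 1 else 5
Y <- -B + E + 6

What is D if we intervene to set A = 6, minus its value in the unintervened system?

Under do(A=6), the mechanism A <- -3 if E >= 1 else 5 is discarded; A is fixed at 6.
B = E  [with E=4]  = 4
D = E - B - 2*A  [with E=4, B=4, A=6]  = -12
Without intervention: A = -3 if E >= 1 else 5  [with E=4]  = -3; B = E  [with E=4]  = 4; D = E - B - 2*A  [with E=4, B=4, A=-3]  = 6.
Change = -12 − 6 = -18.

-18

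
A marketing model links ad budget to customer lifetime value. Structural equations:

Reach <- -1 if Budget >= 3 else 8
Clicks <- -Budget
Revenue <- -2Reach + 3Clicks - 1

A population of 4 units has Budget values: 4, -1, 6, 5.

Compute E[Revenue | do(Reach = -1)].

-9.5

The intervention sets Reach=-1 in all 4 units regardless of Budget. Recomputing Revenue per unit gives -11, 4, -17, -14; average -9.5.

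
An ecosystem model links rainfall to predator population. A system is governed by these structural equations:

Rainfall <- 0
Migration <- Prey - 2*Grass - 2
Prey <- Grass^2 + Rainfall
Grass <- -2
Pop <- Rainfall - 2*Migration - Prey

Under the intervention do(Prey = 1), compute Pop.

-7

do(Prey=1) replaces the equation Prey <- Grass^2 + Rainfall with the constant Prey = 1.
Migration = Prey - 2*Grass - 2  [with Prey=1, Grass=-2]  = 3
Pop = Rainfall - 2*Migration - Prey  [with Rainfall=0, Migration=3, Prey=1]  = -7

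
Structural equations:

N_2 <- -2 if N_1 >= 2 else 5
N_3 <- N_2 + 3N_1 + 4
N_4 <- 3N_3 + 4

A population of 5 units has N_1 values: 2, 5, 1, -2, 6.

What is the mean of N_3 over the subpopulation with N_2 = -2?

E[N_3|N_2=-2] averages over only the 3 units with N_2=-2 (N_1 = 2, 5, 6): N_3 = 8, 17, 20, mean 15.

15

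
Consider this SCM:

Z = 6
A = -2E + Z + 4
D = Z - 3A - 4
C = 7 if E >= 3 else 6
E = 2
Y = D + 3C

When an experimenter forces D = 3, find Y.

21

The intervention breaks the incoming arrows to D: D = Z - 3A - 4 no longer applies, and D = 3.
C = 7 if E >= 3 else 6  [with E=2]  = 6
Y = D + 3C  [with D=3, C=6]  = 21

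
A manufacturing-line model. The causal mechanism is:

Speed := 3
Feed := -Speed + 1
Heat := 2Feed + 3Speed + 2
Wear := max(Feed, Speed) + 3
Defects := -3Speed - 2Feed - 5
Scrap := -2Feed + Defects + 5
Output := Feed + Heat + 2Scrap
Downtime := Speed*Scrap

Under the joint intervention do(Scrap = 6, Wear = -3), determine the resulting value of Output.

17

Under do(Scrap = 6, Wear = -3), each intervened variable's structural equation is replaced by its fixed value.
Feed = -Speed + 1  [with Speed=3]  = -2
Heat = 2Feed + 3Speed + 2  [with Feed=-2, Speed=3]  = 7
Output = Feed + Heat + 2Scrap  [with Feed=-2, Heat=7, Scrap=6]  = 17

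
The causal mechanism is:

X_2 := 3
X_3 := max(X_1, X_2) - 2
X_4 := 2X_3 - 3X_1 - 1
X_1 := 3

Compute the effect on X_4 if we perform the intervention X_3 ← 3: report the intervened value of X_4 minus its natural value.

4

The intervention breaks the incoming arrows to X_3: X_3 := max(X_1, X_2) - 2 no longer applies, and X_3 = 3.
X_4 = 2X_3 - 3X_1 - 1  [with X_3=3, X_1=3]  = -4
Without intervention: X_3 = max(X_1, X_2) - 2  [with X_1=3, X_2=3]  = 1; X_4 = 2X_3 - 3X_1 - 1  [with X_3=1, X_1=3]  = -8.
Change = -4 − (-8) = 4.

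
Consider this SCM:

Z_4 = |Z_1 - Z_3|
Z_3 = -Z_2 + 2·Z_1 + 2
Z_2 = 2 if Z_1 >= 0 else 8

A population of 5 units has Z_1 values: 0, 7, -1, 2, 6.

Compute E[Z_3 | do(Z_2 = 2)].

do(Z_2=2) breaks Z_2's dependence on Z_1. With Z_2=2 fixed, Z_3 across the units is 0, 14, -2, 4, 12, mean 5.6.

5.6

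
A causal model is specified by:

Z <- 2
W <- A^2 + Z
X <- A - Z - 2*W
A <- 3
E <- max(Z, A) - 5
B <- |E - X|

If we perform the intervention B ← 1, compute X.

do(B=1) replaces the equation B <- |E - X| with the constant B = 1.
No directed path runs from B to X, so X keeps its natural value.
W = A^2 + Z  [with A=3, Z=2]  = 11
X = A - Z - 2*W  [with A=3, Z=2, W=11]  = -21

-21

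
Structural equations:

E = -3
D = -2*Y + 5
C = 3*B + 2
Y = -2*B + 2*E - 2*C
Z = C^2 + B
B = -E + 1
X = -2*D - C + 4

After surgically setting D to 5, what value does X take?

-20

Under do(D=5), the mechanism D = -2*Y + 5 is discarded; D is fixed at 5.
B = -E + 1  [with E=-3]  = 4
C = 3*B + 2  [with B=4]  = 14
X = -2*D - C + 4  [with D=5, C=14]  = -20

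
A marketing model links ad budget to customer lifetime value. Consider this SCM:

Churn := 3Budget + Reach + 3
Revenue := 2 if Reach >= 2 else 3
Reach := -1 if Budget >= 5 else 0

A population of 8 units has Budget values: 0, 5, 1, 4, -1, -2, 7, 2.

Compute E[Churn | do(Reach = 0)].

Every unit gets Reach=0 under the intervention. Churn values become 3, 18, 6, 15, 0, -3, 24, 9; E[Churn|do(Reach=0)] = 9.

9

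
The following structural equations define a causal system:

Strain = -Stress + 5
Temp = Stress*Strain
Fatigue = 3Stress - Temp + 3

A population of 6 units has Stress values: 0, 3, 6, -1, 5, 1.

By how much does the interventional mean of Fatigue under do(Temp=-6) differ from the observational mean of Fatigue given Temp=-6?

do(Temp=-6) breaks Temp's dependence on Stress. With Temp=-6 fixed, Fatigue across the units is 9, 18, 27, 6, 24, 12, mean 16.
Observing Temp=-6 restricts to units where Temp's equation naturally yields -6: Stress ∈ {6, -1}. In that subpopulation Fatigue = 27, 6, mean 16.5.
Difference = 16 − 16.5 = -0.5.

-0.5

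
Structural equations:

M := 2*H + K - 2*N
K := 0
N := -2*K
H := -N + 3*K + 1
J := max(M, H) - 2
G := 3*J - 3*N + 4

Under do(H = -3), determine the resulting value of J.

do(H=-3) replaces the equation H := -N + 3*K + 1 with the constant H = -3.
N = -2*K  [with K=0]  = 0
M = 2*H + K - 2*N  [with H=-3, K=0, N=0]  = -6
J = max(M, H) - 2  [with M=-6, H=-3]  = -5

-5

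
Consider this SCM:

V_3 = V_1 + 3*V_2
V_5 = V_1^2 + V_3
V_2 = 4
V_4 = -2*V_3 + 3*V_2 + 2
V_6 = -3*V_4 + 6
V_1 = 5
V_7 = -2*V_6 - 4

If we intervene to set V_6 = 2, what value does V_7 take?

Intervening sets V_6 = 2 and removes its equation (V_6 = -3*V_4 + 6).
V_7 = -2*V_6 - 4  [with V_6=2]  = -8

-8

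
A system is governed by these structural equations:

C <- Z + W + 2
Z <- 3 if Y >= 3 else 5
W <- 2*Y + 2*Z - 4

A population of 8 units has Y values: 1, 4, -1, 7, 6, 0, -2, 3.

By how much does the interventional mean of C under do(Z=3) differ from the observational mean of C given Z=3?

do(Z=3) breaks Z's dependence on Y. With Z=3 fixed, C across the units is 9, 15, 5, 21, 19, 7, 3, 13, mean 11.5.
Observing Z=3 restricts to units where Z's equation naturally yields 3: Y ∈ {4, 7, 6, 3}. In that subpopulation C = 15, 21, 19, 13, mean 17.
Difference = 11.5 − 17 = -5.5.

-5.5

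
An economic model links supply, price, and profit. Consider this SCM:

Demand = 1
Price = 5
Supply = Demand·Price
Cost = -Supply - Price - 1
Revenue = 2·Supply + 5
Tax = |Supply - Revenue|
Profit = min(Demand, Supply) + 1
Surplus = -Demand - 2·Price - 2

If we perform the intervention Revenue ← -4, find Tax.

The intervention breaks the incoming arrows to Revenue: Revenue = 2·Supply + 5 no longer applies, and Revenue = -4.
Supply = Demand·Price  [with Demand=1, Price=5]  = 5
Tax = |Supply - Revenue|  [with Supply=5, Revenue=-4]  = 9

9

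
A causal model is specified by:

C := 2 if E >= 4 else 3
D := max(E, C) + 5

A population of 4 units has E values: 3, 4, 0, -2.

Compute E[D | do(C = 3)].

8.25

Every unit gets C=3 under the intervention. D values become 8, 9, 8, 8; E[D|do(C=3)] = 8.25.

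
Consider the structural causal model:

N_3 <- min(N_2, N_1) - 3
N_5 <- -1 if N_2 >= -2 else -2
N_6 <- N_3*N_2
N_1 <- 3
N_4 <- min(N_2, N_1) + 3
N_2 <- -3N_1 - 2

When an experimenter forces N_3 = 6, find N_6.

-66

The intervention breaks the incoming arrows to N_3: N_3 <- min(N_2, N_1) - 3 no longer applies, and N_3 = 6.
N_2 = -3N_1 - 2  [with N_1=3]  = -11
N_6 = N_3*N_2  [with N_3=6, N_2=-11]  = -66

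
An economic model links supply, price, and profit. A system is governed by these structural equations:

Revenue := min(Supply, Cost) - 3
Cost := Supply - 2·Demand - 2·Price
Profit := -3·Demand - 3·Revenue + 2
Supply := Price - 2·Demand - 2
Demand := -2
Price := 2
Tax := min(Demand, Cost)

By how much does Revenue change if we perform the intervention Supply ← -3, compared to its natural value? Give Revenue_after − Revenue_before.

-7

do(Supply=-3) replaces the equation Supply := Price - 2·Demand - 2 with the constant Supply = -3.
Cost = Supply - 2·Demand - 2·Price  [with Supply=-3, Demand=-2, Price=2]  = -3
Revenue = min(Supply, Cost) - 3  [with Supply=-3, Cost=-3]  = -6
Without intervention: Supply = Price - 2·Demand - 2  [with Price=2, Demand=-2]  = 4; Cost = Supply - 2·Demand - 2·Price  [with Supply=4, Demand=-2, Price=2]  = 4; Revenue = min(Supply, Cost) - 3  [with Supply=4, Cost=4]  = 1.
Change = -6 − 1 = -7.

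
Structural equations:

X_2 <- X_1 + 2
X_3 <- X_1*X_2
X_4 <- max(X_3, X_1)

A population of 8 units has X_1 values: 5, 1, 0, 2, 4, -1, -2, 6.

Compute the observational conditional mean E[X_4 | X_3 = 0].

0

E[X_4|X_3=0] averages over only the 2 units with X_3=0 (X_1 = 0, -2): X_4 = 0, 0, mean 0.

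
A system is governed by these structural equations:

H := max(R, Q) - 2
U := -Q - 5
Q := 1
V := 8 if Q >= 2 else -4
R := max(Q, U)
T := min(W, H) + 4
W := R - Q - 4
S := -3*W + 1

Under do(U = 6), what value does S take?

Under do(U=6), the mechanism U := -Q - 5 is discarded; U is fixed at 6.
R = max(Q, U)  [with Q=1, U=6]  = 6
W = R - Q - 4  [with R=6, Q=1]  = 1
S = -3*W + 1  [with W=1]  = -2

-2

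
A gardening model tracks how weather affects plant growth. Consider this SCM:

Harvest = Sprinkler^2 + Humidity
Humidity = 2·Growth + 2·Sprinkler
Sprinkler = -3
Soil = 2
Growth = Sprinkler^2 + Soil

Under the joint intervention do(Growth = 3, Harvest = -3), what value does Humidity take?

0

The joint intervention fixes Growth = 3, Harvest = -3, removing each variable's own equation.
Humidity = 2·Growth + 2·Sprinkler  [with Growth=3, Sprinkler=-3]  = 0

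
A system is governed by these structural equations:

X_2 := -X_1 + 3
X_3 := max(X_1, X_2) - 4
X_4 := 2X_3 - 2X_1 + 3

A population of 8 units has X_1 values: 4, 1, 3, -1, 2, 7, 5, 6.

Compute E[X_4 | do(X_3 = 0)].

-3.75

do(X_3=0) breaks X_3's dependence on X_1. With X_3=0 fixed, X_4 across the units is -5, 1, -3, 5, -1, -11, -7, -9, mean -3.75.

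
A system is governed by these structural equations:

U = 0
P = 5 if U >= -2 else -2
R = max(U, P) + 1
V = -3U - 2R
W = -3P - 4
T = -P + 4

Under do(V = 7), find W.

Intervening sets V = 7 and removes its equation (V = -3U - 2R).
No directed path runs from V to W, so W keeps its natural value.
P = 5 if U >= -2 else -2  [with U=0]  = 5
W = -3P - 4  [with P=5]  = -19

-19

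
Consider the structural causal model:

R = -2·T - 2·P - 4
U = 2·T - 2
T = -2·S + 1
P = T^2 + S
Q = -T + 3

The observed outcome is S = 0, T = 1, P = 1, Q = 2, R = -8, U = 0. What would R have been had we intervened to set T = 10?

-224

do(T=10) replaces the equation T = -2·S + 1 with the constant T = 10.
P = T^2 + S  [with T=10, S=0]  = 100
R = -2·T - 2·P - 4  [with T=10, P=100]  = -224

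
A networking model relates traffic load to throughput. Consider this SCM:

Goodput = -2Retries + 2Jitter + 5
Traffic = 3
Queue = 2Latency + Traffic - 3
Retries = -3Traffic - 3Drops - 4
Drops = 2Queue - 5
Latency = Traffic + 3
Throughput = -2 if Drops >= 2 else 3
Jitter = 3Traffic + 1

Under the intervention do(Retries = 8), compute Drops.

19

The intervention breaks the incoming arrows to Retries: Retries = -3Traffic - 3Drops - 4 no longer applies, and Retries = 8.
Since Drops is not a descendant of the intervened variable, it is unaffected.
Latency = Traffic + 3  [with Traffic=3]  = 6
Queue = 2Latency + Traffic - 3  [with Latency=6, Traffic=3]  = 12
Drops = 2Queue - 5  [with Queue=12]  = 19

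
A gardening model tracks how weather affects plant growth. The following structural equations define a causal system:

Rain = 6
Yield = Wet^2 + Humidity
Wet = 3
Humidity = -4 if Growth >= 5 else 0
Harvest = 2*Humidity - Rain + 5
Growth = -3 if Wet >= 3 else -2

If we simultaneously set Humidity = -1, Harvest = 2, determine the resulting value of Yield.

8

Setting Humidity = -1, Harvest = 2 by intervention discards those variables' equations.
Yield = Wet^2 + Humidity  [with Wet=3, Humidity=-1]  = 8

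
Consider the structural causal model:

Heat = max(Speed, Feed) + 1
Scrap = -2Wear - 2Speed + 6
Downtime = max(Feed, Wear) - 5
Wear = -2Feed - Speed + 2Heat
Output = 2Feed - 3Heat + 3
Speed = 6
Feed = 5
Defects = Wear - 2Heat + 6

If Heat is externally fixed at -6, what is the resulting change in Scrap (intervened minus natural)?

The intervention breaks the incoming arrows to Heat: Heat = max(Speed, Feed) + 1 no longer applies, and Heat = -6.
Wear = -2Feed - Speed + 2Heat  [with Feed=5, Speed=6, Heat=-6]  = -28
Scrap = -2Wear - 2Speed + 6  [with Wear=-28, Speed=6]  = 50
Without intervention: Heat = max(Speed, Feed) + 1  [with Speed=6, Feed=5]  = 7; Wear = -2Feed - Speed + 2Heat  [with Feed=5, Speed=6, Heat=7]  = -2; Scrap = -2Wear - 2Speed + 6  [with Wear=-2, Speed=6]  = -2.
Change = 50 − (-2) = 52.

52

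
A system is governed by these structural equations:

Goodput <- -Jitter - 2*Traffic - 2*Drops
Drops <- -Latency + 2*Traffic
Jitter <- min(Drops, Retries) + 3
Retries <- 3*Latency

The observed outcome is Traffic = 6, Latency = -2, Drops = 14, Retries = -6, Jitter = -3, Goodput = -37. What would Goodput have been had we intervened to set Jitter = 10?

The intervention breaks the incoming arrows to Jitter: Jitter <- min(Drops, Retries) + 3 no longer applies, and Jitter = 10.
Drops = -Latency + 2*Traffic  [with Latency=-2, Traffic=6]  = 14
Goodput = -Jitter - 2*Traffic - 2*Drops  [with Jitter=10, Traffic=6, Drops=14]  = -50

-50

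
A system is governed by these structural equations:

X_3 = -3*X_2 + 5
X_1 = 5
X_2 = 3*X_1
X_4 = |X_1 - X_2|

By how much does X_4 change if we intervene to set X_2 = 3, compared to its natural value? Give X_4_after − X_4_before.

-8

Under do(X_2=3), the mechanism X_2 = 3*X_1 is discarded; X_2 is fixed at 3.
X_4 = |X_1 - X_2|  [with X_1=5, X_2=3]  = 2
Without intervention: X_2 = 3*X_1  [with X_1=5]  = 15; X_4 = |X_1 - X_2|  [with X_1=5, X_2=15]  = 10.
Change = 2 − 10 = -8.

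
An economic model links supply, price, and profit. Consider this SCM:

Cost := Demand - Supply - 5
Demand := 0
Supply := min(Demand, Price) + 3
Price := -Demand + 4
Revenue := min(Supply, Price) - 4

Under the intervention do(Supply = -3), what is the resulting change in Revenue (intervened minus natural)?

-6

do(Supply=-3) replaces the equation Supply := min(Demand, Price) + 3 with the constant Supply = -3.
Price = -Demand + 4  [with Demand=0]  = 4
Revenue = min(Supply, Price) - 4  [with Supply=-3, Price=4]  = -7
Without intervention: Price = -Demand + 4  [with Demand=0]  = 4; Supply = min(Demand, Price) + 3  [with Demand=0, Price=4]  = 3; Revenue = min(Supply, Price) - 4  [with Supply=3, Price=4]  = -1.
Change = -7 − (-1) = -6.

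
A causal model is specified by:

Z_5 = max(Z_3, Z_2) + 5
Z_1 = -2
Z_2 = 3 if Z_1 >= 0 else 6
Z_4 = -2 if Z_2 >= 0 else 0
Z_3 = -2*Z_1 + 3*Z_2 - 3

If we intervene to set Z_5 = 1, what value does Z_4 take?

The intervention breaks the incoming arrows to Z_5: Z_5 = max(Z_3, Z_2) + 5 no longer applies, and Z_5 = 1.
Since Z_4 is not a descendant of the intervened variable, it is unaffected.
Z_2 = 3 if Z_1 >= 0 else 6  [with Z_1=-2]  = 6
Z_4 = -2 if Z_2 >= 0 else 0  [with Z_2=6]  = -2

-2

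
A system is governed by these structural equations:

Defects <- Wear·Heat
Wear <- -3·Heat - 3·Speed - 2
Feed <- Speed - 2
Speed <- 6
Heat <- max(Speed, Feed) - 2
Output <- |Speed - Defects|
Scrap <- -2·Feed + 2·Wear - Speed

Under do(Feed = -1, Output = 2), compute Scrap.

Under do(Feed = -1, Output = 2), each intervened variable's structural equation is replaced by its fixed value.
Heat = max(Speed, Feed) - 2  [with Speed=6, Feed=-1]  = 4
Wear = -3·Heat - 3·Speed - 2  [with Heat=4, Speed=6]  = -32
Scrap = -2·Feed + 2·Wear - Speed  [with Feed=-1, Wear=-32, Speed=6]  = -68

-68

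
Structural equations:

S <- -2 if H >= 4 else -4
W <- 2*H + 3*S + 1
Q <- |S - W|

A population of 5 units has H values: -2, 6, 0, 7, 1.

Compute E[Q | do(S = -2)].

6.2

The intervention sets S=-2 in all 5 units regardless of H. Recomputing Q per unit gives 7, 9, 3, 11, 1; average 6.2.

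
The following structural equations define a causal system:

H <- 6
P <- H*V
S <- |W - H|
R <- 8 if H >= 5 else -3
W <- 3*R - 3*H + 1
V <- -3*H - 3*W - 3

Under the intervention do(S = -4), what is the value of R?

Under do(S=-4), the mechanism S <- |W - H| is discarded; S is fixed at -4.
No directed path runs from S to R, so R keeps its natural value.
R = 8 if H >= 5 else -3  [with H=6]  = 8

8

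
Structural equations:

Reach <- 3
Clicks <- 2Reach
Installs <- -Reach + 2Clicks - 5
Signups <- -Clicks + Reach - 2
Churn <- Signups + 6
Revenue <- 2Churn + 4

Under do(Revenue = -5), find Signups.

-5

do(Revenue=-5) replaces the equation Revenue <- 2Churn + 4 with the constant Revenue = -5.
No directed path runs from Revenue to Signups, so Signups keeps its natural value.
Clicks = 2Reach  [with Reach=3]  = 6
Signups = -Clicks + Reach - 2  [with Clicks=6, Reach=3]  = -5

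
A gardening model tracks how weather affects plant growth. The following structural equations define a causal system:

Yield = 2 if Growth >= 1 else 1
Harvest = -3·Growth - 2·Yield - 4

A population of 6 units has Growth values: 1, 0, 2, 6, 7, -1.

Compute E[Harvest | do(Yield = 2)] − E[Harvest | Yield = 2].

4.5

Every unit gets Yield=2 under the intervention. Harvest values become -11, -8, -14, -26, -29, -5; E[Harvest|do(Yield=2)] = -15.5.
Conditioning on Yield=2 selects the 4 unit(s) with Growth ∈ {1, 2, 6, 7}. Their Harvest values: -11, -14, -26, -29. Mean = -20.
Difference = -15.5 − (-20) = 4.5.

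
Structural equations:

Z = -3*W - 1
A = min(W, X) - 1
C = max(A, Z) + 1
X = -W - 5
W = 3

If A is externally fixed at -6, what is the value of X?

-8

Under do(A=-6), the mechanism A = min(W, X) - 1 is discarded; A is fixed at -6.
Since X is not a descendant of the intervened variable, it is unaffected.
X = -W - 5  [with W=3]  = -8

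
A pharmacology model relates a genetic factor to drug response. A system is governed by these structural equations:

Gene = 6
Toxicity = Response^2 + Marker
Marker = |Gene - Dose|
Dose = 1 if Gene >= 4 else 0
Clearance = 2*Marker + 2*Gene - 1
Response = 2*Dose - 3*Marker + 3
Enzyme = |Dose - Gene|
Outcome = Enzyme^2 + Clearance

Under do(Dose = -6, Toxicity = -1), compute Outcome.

Setting Dose = -6, Toxicity = -1 by intervention discards those variables' equations.
Enzyme = |Dose - Gene|  [with Dose=-6, Gene=6]  = 12
Marker = |Gene - Dose|  [with Gene=6, Dose=-6]  = 12
Clearance = 2*Marker + 2*Gene - 1  [with Marker=12, Gene=6]  = 35
Outcome = Enzyme^2 + Clearance  [with Enzyme=12, Clearance=35]  = 179

179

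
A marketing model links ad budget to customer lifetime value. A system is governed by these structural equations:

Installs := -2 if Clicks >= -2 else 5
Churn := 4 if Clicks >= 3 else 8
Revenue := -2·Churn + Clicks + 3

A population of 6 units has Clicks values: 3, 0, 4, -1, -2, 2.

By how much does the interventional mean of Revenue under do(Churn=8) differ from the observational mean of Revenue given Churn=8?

1.25

The intervention sets Churn=8 in all 6 units regardless of Clicks. Recomputing Revenue per unit gives -10, -13, -9, -14, -15, -11; average -12.
E[Revenue|Churn=8] averages over only the 4 units with Churn=8 (Clicks = 0, -1, -2, 2): Revenue = -13, -14, -15, -11, mean -13.25.
Difference = -12 − (-13.25) = 1.25.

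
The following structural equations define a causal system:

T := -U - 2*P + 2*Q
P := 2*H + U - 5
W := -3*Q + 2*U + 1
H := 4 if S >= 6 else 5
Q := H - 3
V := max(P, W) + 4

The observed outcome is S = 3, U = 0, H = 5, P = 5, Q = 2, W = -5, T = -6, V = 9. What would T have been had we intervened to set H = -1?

The intervention breaks the incoming arrows to H: H := 4 if S >= 6 else 5 no longer applies, and H = -1.
P = 2*H + U - 5  [with H=-1, U=0]  = -7
Q = H - 3  [with H=-1]  = -4
T = -U - 2*P + 2*Q  [with U=0, P=-7, Q=-4]  = 6

6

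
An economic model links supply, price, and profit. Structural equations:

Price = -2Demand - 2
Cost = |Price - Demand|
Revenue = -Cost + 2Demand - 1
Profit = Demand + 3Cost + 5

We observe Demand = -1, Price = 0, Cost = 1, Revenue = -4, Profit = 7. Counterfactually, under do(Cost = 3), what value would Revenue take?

The intervention breaks the incoming arrows to Cost: Cost = |Price - Demand| no longer applies, and Cost = 3.
Revenue = -Cost + 2Demand - 1  [with Cost=3, Demand=-1]  = -6

-6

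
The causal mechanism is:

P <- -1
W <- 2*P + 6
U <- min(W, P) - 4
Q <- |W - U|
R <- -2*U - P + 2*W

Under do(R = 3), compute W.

4

Under do(R=3), the mechanism R <- -2*U - P + 2*W is discarded; R is fixed at 3.
No directed path runs from R to W, so W keeps its natural value.
W = 2*P + 6  [with P=-1]  = 4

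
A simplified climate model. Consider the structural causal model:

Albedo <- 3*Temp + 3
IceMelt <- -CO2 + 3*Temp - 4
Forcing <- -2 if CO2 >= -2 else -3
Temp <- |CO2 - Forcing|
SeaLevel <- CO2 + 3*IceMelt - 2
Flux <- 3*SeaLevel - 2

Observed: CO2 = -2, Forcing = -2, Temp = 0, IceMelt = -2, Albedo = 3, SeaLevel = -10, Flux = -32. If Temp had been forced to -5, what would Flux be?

The intervention breaks the incoming arrows to Temp: Temp <- |CO2 - Forcing| no longer applies, and Temp = -5.
IceMelt = -CO2 + 3*Temp - 4  [with CO2=-2, Temp=-5]  = -17
SeaLevel = CO2 + 3*IceMelt - 2  [with CO2=-2, IceMelt=-17]  = -55
Flux = 3*SeaLevel - 2  [with SeaLevel=-55]  = -167

-167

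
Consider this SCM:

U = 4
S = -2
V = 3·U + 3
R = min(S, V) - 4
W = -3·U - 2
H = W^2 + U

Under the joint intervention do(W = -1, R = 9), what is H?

Setting W = -1, R = 9 by intervention discards those variables' equations.
H = W^2 + U  [with W=-1, U=4]  = 5

5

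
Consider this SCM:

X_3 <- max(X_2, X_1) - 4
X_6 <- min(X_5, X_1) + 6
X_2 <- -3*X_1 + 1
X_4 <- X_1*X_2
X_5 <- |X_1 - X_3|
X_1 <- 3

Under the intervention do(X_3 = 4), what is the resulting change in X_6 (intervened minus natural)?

The intervention breaks the incoming arrows to X_3: X_3 <- max(X_2, X_1) - 4 no longer applies, and X_3 = 4.
X_5 = |X_1 - X_3|  [with X_1=3, X_3=4]  = 1
X_6 = min(X_5, X_1) + 6  [with X_5=1, X_1=3]  = 7
Without intervention: X_2 = -3*X_1 + 1  [with X_1=3]  = -8; X_3 = max(X_2, X_1) - 4  [with X_2=-8, X_1=3]  = -1; X_5 = |X_1 - X_3|  [with X_1=3, X_3=-1]  = 4; X_6 = min(X_5, X_1) + 6  [with X_5=4, X_1=3]  = 9.
Change = 7 − 9 = -2.

-2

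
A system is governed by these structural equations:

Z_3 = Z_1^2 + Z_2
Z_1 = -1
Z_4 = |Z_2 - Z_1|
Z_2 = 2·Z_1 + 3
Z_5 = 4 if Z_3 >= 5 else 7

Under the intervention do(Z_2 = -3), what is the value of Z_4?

2

Under do(Z_2=-3), the mechanism Z_2 = 2·Z_1 + 3 is discarded; Z_2 is fixed at -3.
Z_4 = |Z_2 - Z_1|  [with Z_2=-3, Z_1=-1]  = 2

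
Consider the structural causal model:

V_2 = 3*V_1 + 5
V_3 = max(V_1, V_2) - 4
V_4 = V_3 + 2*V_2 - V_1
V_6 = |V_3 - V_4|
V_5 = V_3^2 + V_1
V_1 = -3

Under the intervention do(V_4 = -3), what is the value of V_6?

4

Under do(V_4=-3), the mechanism V_4 = V_3 + 2*V_2 - V_1 is discarded; V_4 is fixed at -3.
V_2 = 3*V_1 + 5  [with V_1=-3]  = -4
V_3 = max(V_1, V_2) - 4  [with V_1=-3, V_2=-4]  = -7
V_6 = |V_3 - V_4|  [with V_3=-7, V_4=-3]  = 4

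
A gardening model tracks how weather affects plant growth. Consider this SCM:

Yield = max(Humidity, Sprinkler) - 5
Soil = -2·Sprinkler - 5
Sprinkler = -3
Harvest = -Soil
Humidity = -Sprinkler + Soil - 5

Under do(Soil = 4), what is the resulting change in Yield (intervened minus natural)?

Under do(Soil=4), the mechanism Soil = -2·Sprinkler - 5 is discarded; Soil is fixed at 4.
Humidity = -Sprinkler + Soil - 5  [with Sprinkler=-3, Soil=4]  = 2
Yield = max(Humidity, Sprinkler) - 5  [with Humidity=2, Sprinkler=-3]  = -3
Without intervention: Soil = -2·Sprinkler - 5  [with Sprinkler=-3]  = 1; Humidity = -Sprinkler + Soil - 5  [with Sprinkler=-3, Soil=1]  = -1; Yield = max(Humidity, Sprinkler) - 5  [with Humidity=-1, Sprinkler=-3]  = -6.
Change = -3 − (-6) = 3.

3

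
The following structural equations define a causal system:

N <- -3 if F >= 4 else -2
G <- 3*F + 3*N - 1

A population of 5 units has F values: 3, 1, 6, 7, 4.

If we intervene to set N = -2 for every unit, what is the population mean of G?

5.6

Every unit gets N=-2 under the intervention. G values become 2, -4, 11, 14, 5; E[G|do(N=-2)] = 5.6.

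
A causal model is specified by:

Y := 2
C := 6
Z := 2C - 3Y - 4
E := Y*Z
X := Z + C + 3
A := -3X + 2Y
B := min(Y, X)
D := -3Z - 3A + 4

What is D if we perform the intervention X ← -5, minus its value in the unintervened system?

do(X=-5) replaces the equation X := Z + C + 3 with the constant X = -5.
Z = 2C - 3Y - 4  [with C=6, Y=2]  = 2
A = -3X + 2Y  [with X=-5, Y=2]  = 19
D = -3Z - 3A + 4  [with Z=2, A=19]  = -59
Without intervention: Z = 2C - 3Y - 4  [with C=6, Y=2]  = 2; X = Z + C + 3  [with Z=2, C=6]  = 11; A = -3X + 2Y  [with X=11, Y=2]  = -29; D = -3Z - 3A + 4  [with Z=2, A=-29]  = 85.
Change = -59 − 85 = -144.

-144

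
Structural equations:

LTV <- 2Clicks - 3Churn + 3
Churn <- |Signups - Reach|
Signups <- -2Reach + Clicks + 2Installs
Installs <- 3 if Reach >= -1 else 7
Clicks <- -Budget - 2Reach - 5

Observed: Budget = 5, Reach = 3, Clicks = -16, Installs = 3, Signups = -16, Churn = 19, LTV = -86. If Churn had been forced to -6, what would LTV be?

-11

Intervening sets Churn = -6 and removes its equation (Churn <- |Signups - Reach|).
Clicks = -Budget - 2Reach - 5  [with Budget=5, Reach=3]  = -16
LTV = 2Clicks - 3Churn + 3  [with Clicks=-16, Churn=-6]  = -11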